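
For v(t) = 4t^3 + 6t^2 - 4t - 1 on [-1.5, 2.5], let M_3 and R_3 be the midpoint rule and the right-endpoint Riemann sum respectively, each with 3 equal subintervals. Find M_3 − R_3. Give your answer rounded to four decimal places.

M_3 ≈ 52.888889.
R_3 ≈ 130.222222.
M_3 − R_3 ≈ -77.3333.

-77.3333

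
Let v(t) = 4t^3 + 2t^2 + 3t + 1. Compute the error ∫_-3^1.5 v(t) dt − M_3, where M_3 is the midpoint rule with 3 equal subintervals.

Exact integral: ∫_-3^1.5 v(t) dt = -61.3125.
M_3 = -55.40625.
Error = -61.3125 − (-55.40625) = -5.90625.

-5.90625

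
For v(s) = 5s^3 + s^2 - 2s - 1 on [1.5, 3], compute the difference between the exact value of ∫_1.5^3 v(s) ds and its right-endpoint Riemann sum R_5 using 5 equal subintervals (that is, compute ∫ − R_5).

-19.063125

Exact integral: ∫_1.5^3 v(s) ds = 94.546875.
R_5 = 113.61.
Error = 94.546875 − 113.61 = -19.063125.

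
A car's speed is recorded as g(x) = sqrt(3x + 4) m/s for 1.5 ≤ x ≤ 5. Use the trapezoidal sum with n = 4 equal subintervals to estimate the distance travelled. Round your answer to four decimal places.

12.8864

Δx = (5 − 1.5)/4 = 0.875.
g(1.5) ≈ 2.9155, g(2.375) ≈ 3.3354, g(3.25) ≈ 3.7081, g(4.125) ≈ 4.0466, g(5) ≈ 4.3589.
T_4 = (Δx/2)·[g(x_0) + 2g(x_1) + 2g(x_2) + 2g(x_3) + g(x_4)].
Sum ≈ 12.8864.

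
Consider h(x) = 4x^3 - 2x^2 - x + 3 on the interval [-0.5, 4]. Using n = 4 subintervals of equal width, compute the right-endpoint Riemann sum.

360.87890625

Δx = (4 − (-0.5))/4 = 1.125.
Right endpoints: 0.625, 1.75, 2.875, 4.
h(0.625) = 2.5703125, h(1.75) = 16.5625, h(2.875) = 78.6484375, h(4) = 223.
Sum = Δx · [h(0.625) + h(1.75) + h(2.875) + h(4)].
Sum = 360.87890625.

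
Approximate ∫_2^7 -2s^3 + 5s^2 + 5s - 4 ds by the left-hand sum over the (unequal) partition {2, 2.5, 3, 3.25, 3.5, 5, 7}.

-215.6484375

Subinterval widths: 0.5, 0.5, 0.25, 0.25, 1.5, 2.
Left endpoints: 2, 2.5, 3, 3.25, 3.5, 5.
f(2) = 10, f(2.5) = 8.5, f(3) = 2, f(3.25) = -3.59375, f(3.5) = -11, f(5) = -104.
Sum = Σ Δs_i · f(s_i).
Sum = -215.6484375.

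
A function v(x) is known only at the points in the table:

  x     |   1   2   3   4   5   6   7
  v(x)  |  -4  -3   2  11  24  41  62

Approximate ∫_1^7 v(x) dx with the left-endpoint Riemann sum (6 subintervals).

Δx = 1.
Sum = 1·[(-4) + (-3) + 2 + 11 + 24 + 41] = 71.

71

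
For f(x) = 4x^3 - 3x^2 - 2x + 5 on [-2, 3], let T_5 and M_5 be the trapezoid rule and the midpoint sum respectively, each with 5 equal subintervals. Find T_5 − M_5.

3.75

T_5 = 52.5.
M_5 = 48.75.
T_5 − M_5 = 3.75.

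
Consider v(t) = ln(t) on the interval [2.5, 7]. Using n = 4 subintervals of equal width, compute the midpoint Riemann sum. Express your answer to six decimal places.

6.843981

Δt = (7 − 2.5)/4 = 1.125.
Midpoints: 3.0625, 4.1875, 5.3125, 6.4375.
v(3.0625) ≈ 1.119232, v(4.1875) ≈ 1.432104, v(5.3125) ≈ 1.670063, v(6.4375) ≈ 1.862140.
Sum = Δt · [v(3.0625) + v(4.1875) + v(5.3125) + v(6.4375)].
Sum ≈ 6.843981.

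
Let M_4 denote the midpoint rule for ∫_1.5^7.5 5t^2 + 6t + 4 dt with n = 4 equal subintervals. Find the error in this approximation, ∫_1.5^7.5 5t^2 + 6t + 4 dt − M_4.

5.625

Exact integral: ∫_1.5^7.5 f(t) dt = 883.5.
M_4 = 877.875.
Error = 883.5 − 877.875 = 5.625.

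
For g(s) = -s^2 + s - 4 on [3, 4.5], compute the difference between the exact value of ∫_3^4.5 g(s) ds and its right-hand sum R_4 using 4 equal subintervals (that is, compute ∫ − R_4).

Exact integral: ∫_3^4.5 g(s) ds = -21.75.
R_4 = -23.61328125.
Error = -21.75 − (-23.61328125) = 1.86328125.

1.86328125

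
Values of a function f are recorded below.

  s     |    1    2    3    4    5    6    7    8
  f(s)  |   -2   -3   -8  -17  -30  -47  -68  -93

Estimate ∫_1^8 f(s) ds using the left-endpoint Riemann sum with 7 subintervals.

-175

Δs = 1.
Sum = 1·[(-2) + (-3) + (-8) + (-17) + (-30) + (-47) + (-68)] = -175.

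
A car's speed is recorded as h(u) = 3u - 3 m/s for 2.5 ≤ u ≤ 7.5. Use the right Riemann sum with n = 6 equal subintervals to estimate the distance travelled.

66.25

Δu = (7.5 − 2.5)/6 = 5/6.
Right endpoints: 10/3, 25/6, 5, 35/6, 20/3, 7.5.
h(10/3) = 7, h(25/6) = 9.5, h(5) = 12, h(35/6) = 14.5, h(20/3) = 17, h(7.5) = 19.5.
Sum = Δu · [h(10/3) + h(25/6) + h(5) + ...].
Sum = 66.25.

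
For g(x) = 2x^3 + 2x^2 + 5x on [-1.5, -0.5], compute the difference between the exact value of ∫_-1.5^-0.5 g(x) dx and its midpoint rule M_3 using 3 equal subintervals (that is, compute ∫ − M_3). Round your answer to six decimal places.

-0.037037

Exact integral: ∫_-1.5^-0.5 g(x) dx ≈ -5.33333333.
M_3 ≈ -5.29629630.
Error ≈ -5.33333333 − (-5.29629630) ≈ -0.037037.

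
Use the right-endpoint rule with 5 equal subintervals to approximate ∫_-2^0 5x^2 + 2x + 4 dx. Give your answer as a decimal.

14.4

Δx = (0 − (-2))/5 = 0.4.
Right endpoints: -1.6, -1.2, -0.8, -0.4, 0.
f(-1.6) = 13.6, f(-1.2) = 8.8, f(-0.8) = 5.6, f(-0.4) = 4, f(0) = 4.
Sum = Δx · [f(-1.6) + f(-1.2) + f(-0.8) + f(-0.4) + f(0)].
Sum = 14.4.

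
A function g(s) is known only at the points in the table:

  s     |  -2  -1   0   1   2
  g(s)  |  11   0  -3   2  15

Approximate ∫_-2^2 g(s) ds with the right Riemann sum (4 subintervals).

14

Δs = 1.
Sum = 1·[0 + (-3) + 2 + 15] = 14.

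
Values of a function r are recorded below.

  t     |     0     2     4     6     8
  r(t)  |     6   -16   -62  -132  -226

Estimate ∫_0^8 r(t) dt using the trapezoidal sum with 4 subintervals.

Δt = 2.
T_4 = (2/2)·[6 + 2·(-16) + 2·(-62) + 2·(-132) + (-226)] = -640.

-640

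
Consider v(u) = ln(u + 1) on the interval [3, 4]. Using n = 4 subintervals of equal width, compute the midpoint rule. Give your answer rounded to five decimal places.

1.50214

Δu = (4 − 3)/4 = 0.25.
Midpoints: 3.125, 3.375, 3.625, 3.875.
v(3.125) ≈ 1.41707, v(3.375) ≈ 1.47591, v(3.625) ≈ 1.53148, v(3.875) ≈ 1.58412.
Sum = Δu · [v(3.125) + v(3.375) + v(3.625) + v(3.875)].
Sum ≈ 1.50214.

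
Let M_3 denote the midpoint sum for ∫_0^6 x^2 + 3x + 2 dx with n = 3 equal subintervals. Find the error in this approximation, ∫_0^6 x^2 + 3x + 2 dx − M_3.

Exact integral: ∫_0^6 f(x) dx = 138.
M_3 = 136.
Error = 138 − 136 = 2.

2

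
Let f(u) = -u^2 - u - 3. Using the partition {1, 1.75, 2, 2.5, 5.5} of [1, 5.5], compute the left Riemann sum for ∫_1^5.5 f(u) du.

-45.453125

Subinterval widths: 0.75, 0.25, 0.5, 3.
Left endpoints: 1, 1.75, 2, 2.5.
f(1) = -5, f(1.75) = -7.8125, f(2) = -9, f(2.5) = -11.75.
Sum = Σ Δu_i · f(u_i).
Sum = -45.453125.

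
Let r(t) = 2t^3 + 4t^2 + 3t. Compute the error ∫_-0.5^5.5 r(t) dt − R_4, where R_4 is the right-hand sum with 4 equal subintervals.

-396

Exact integral: ∫_-0.5^5.5 r(t) dt = 724.5.
R_4 = 1120.5.
Error = 724.5 − 1120.5 = -396.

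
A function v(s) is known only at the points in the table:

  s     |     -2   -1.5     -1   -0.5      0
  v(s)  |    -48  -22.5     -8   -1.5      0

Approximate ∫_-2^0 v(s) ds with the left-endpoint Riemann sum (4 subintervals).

Δs = 0.5.
Sum = 0.5·[(-48) + (-22.5) + (-8) + (-1.5)] = -40.

-40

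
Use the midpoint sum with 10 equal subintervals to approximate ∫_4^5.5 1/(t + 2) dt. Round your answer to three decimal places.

0.223

Δt = (5.5 − 4)/10 = 0.15.
Midpoints: 4.075, 4.225, 4.375, 4.525, 4.675, 4.825, 4.975, 5.125, 5.275, 5.425.
f(4.075) = 40/243, f(4.225) = 40/249, f(4.375) = 8/51, f(4.525) = 40/261, f(4.675) = 40/267, f(4.825) = 40/273, f(4.975) = 40/279, f(5.125) = 8/57, f(5.275) = 40/291, f(5.425) = 40/297.
Sum = Δt · [f(4.075) + f(4.225) + f(4.375) + ...].
Sum ≈ 0.223.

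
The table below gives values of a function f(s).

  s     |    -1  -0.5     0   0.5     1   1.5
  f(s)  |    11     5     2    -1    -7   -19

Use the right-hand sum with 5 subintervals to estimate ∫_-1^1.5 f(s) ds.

Δs = 0.5.
Sum = 0.5·[5 + 2 + (-1) + (-7) + (-19)] = -10.

-10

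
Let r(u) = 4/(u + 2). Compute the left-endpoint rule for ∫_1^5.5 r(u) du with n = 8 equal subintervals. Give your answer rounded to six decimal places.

Δu = (5.5 − 1)/8 = 0.5625.
Left endpoints: 1, 1.5625, 2.125, 2.6875, 3.25, 3.8125, 4.375, 4.9375.
r(1) = 4/3, r(1.5625) = 64/57, r(2.125) = 32/33, r(2.6875) = 64/75, r(3.25) = 16/21, r(3.8125) = 64/93, r(4.375) = 32/51, r(4.9375) = 64/111.
Sum = Δu · [r(1) + r(1.5625) + r(2.125) + ...].
Sum ≈ 3.899967.

3.899967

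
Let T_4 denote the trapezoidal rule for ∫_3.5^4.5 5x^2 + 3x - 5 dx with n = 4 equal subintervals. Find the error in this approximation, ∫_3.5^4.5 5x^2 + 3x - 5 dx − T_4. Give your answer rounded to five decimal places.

-0.05208

Exact integral: ∫_3.5^4.5 f(x) dx ≈ 87.4166667.
T_4 = 87.46875.
Error ≈ 87.4166667 − 87.46875 ≈ -0.05208.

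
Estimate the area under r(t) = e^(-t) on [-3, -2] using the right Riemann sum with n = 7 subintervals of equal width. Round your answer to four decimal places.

Δt = (-2 − (-3))/7 = 1/7.
Right endpoints: -20/7, -19/7, -18/7, -17/7, -16/7, -15/7, -2.
r(-20/7) ≈ 17.4117, r(-19/7) ≈ 15.0938, r(-18/7) ≈ 13.0845, r(-17/7) ≈ 11.3427, r(-16/7) ≈ 9.8327, r(-15/7) ≈ 8.5238, r(-2) ≈ 7.3891.
Sum = Δt · [r(-20/7) + r(-19/7) + r(-18/7) + ...].
Sum ≈ 11.8112.

11.8112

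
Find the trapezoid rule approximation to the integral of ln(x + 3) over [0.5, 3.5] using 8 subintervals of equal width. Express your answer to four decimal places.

4.7805

Δx = (3.5 − 0.5)/8 = 0.375.
f(0.5) ≈ 1.2528, f(0.875) ≈ 1.3545, f(1.25) ≈ 1.4469, f(1.625) ≈ 1.5315, f(2) ≈ 1.6094, f(2.375) ≈ 1.6818, f(2.75) ≈ 1.7492, f(3.125) ≈ 1.8124, f(3.5) ≈ 1.8718.
T_8 = (Δx/2)·[f(x_0) + 2f(x_1) + ... + 2f(x_{7}) + f(x_8)].
Sum ≈ 4.7805.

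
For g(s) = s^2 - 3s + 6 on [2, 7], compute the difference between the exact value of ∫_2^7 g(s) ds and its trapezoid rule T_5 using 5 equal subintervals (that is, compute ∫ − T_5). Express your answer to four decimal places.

-0.8333

Exact integral: ∫_2^7 g(s) ds ≈ 74.166667.
T_5 = 75.
Error ≈ 74.166667 − 75 ≈ -0.8333.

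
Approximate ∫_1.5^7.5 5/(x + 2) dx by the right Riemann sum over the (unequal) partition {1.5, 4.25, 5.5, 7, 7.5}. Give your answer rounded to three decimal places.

Subinterval widths: 2.75, 1.25, 1.5, 0.5.
Right endpoints: 4.25, 5.5, 7, 7.5.
f(4.25) = 0.8, f(5.5) = 2/3, f(7) = 5/9, f(7.5) = 10/19.
Sum = Σ Δx_i · f(x_i).
Sum ≈ 4.130.

4.130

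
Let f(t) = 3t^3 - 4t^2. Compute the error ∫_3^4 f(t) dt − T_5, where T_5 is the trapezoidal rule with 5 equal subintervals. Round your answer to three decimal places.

Exact integral: ∫_3^4 f(t) dt ≈ 81.91667.
T_5 = 82.1.
Error ≈ 81.91667 − 82.1 ≈ -0.183.

-0.183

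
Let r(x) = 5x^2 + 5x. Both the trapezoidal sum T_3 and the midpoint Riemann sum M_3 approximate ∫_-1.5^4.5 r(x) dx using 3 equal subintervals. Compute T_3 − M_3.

30

T_3 = 222.5.
M_3 = 192.5.
T_3 − M_3 = 30.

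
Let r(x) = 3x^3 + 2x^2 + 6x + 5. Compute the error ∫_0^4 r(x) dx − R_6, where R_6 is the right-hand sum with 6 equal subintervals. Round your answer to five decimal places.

-88.59259

Exact integral: ∫_0^4 r(x) dx ≈ 302.6666667.
R_6 ≈ 391.2592593.
Error ≈ 302.6666667 − 391.2592593 ≈ -88.59259.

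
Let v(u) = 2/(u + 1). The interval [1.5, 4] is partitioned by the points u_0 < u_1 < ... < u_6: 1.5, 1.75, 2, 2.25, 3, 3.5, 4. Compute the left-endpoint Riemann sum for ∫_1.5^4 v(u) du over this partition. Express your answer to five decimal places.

1.48225

Subinterval widths: 0.25, 0.25, 0.25, 0.75, 0.5, 0.5.
Left endpoints: 1.5, 1.75, 2, 2.25, 3, 3.5.
v(1.5) = 0.8, v(1.75) = 8/11, v(2) = 2/3, v(2.25) = 8/13, v(3) = 0.5, v(3.5) = 4/9.
Sum = Σ Δu_i · v(u_i).
Sum ≈ 1.48225.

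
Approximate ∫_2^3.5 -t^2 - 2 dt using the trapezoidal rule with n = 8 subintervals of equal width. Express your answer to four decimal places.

Δt = (3.5 − 2)/8 = 0.1875.
f(2) = -6, f(2.1875) = -6.78515625, f(2.375) = -7.640625, f(2.5625) = -8.56640625, f(2.75) = -9.5625, f(2.9375) = -10.62890625, f(3.125) = -11.765625, f(3.3125) = -12.97265625, f(3.5) = -14.25.
T_8 = (Δt/2)·[f(t_0) + 2f(t_1) + ... + 2f(t_{7}) + f(t_8)].
Sum ≈ -14.6338.

-14.6338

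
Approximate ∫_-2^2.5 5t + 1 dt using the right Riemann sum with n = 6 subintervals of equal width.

18.5625

Δt = (2.5 − (-2))/6 = 0.75.
Right endpoints: -1.25, -0.5, 0.25, 1, 1.75, 2.5.
f(-1.25) = -5.25, f(-0.5) = -1.5, f(0.25) = 2.25, f(1) = 6, f(1.75) = 9.75, f(2.5) = 13.5.
Sum = Δt · [f(-1.25) + f(-0.5) + f(0.25) + ...].
Sum = 18.5625.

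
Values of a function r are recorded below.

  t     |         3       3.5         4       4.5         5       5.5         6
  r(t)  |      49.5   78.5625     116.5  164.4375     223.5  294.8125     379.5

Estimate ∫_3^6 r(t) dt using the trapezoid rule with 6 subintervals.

546.15625

Δt = 0.5.
T_6 = (0.5/2)·[49.5 + 2·78.5625 + 2·116.5 + 2·164.4375 + 2·223.5 + 2·294.8125 + 379.5] = 546.15625.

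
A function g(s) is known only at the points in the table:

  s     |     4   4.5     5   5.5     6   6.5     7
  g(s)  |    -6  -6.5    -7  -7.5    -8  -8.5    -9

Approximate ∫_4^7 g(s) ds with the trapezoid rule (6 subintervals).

Δs = 0.5.
T_6 = (0.5/2)·[(-6) + 2·(-6.5) + 2·(-7) + 2·(-7.5) + 2·(-8) + 2·(-8.5) + (-9)] = -22.5.

-22.5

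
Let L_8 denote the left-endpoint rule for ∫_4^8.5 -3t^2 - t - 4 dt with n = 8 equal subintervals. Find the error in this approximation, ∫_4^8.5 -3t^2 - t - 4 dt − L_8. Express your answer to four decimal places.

-48.0146

Exact integral: ∫_4^8.5 f(t) dt = -596.25.
L_8 ≈ -548.235352.
Error ≈ -596.25 − (-548.235352) ≈ -48.0146.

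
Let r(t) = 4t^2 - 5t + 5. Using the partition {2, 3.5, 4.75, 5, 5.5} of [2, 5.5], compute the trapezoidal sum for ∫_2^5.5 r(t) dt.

Subinterval widths: 1.5, 1.25, 0.25, 0.5.
r(2) = 11, r(3.5) = 36.5, r(4.75) = 71.5, r(5) = 80, r(5.5) = 98.5.
On each subinterval the trapezoid contributes (Δt_i/2)·[r(t_{i-1}) + r(t_i)].
Sum = 166.6875.

166.6875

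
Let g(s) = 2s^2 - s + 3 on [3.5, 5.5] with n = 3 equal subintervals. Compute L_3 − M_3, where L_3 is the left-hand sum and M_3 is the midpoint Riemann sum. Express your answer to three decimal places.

L_3 ≈ 68.29630.
M_3 ≈ 79.18519.
L_3 − M_3 ≈ -10.889.

-10.889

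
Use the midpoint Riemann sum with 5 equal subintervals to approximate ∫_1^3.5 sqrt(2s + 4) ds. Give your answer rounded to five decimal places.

7.26309

Δs = (3.5 − 1)/5 = 0.5.
Midpoints: 1.25, 1.75, 2.25, 2.75, 3.25.
f(1.25) ≈ 2.54951, f(1.75) ≈ 2.73861, f(2.25) ≈ 2.91548, f(2.75) ≈ 3.08221, f(3.25) ≈ 3.24037.
Sum = Δs · [f(1.25) + f(1.75) + f(2.25) + f(2.75) + f(3.25)].
Sum ≈ 7.26309.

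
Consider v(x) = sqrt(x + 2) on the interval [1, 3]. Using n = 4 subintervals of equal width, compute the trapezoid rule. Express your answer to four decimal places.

Δx = (3 − 1)/4 = 0.5.
v(1) ≈ 1.7321, v(1.5) ≈ 1.8708, v(2) ≈ 2.0000, v(2.5) ≈ 2.1213, v(3) ≈ 2.2361.
T_4 = (Δx/2)·[v(x_0) + 2v(x_1) + 2v(x_2) + 2v(x_3) + v(x_4)].
Sum ≈ 3.9881.

3.9881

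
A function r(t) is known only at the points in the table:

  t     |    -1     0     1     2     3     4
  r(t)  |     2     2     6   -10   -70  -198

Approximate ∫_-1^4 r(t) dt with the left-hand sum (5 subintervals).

-70

Δt = 1.
Sum = 1·[2 + 2 + 6 + (-10) + (-70)] = -70.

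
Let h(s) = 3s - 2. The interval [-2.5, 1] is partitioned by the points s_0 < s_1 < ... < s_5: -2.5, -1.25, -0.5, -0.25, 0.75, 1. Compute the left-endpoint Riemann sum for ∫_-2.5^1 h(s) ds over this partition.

-19.75

Subinterval widths: 1.25, 0.75, 0.25, 1, 0.25.
Left endpoints: -2.5, -1.25, -0.5, -0.25, 0.75.
h(-2.5) = -9.5, h(-1.25) = -5.75, h(-0.5) = -3.5, h(-0.25) = -2.75, h(0.75) = 0.25.
Sum = Σ Δs_i · h(s_i).
Sum = -19.75.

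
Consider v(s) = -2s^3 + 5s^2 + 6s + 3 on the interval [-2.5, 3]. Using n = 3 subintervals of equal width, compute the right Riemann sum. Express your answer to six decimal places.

50.314815

Δs = (3 − (-2.5))/3 = 11/6.
Right endpoints: -2/3, 7/6, 3.
v(-2/3) = 49/27, v(7/6) = 368/27, v(3) = 12.
Sum = Δs · [v(-2/3) + v(7/6) + v(3)].
Sum ≈ 50.314815.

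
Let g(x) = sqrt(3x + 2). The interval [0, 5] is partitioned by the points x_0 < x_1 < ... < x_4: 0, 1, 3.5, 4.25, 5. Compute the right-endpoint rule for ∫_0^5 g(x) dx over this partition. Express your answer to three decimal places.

17.048

Subinterval widths: 1, 2.5, 0.75, 0.75.
Right endpoints: 1, 3.5, 4.25, 5.
g(1) ≈ 2.236, g(3.5) ≈ 3.536, g(4.25) ≈ 3.841, g(5) ≈ 4.123.
Sum = Σ Δx_i · g(x_i).
Sum ≈ 17.048.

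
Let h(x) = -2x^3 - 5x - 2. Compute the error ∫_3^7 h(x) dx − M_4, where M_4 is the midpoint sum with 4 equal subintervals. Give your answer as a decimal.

-10

Exact integral: ∫_3^7 h(x) dx = -1268.
M_4 = -1258.
Error = -1268 − (-1258) = -10.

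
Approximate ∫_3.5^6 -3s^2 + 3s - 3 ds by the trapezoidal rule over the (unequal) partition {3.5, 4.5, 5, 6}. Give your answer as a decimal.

Subinterval widths: 1, 0.5, 1.
f(3.5) = -29.25, f(4.5) = -50.25, f(5) = -63, f(6) = -93.
On each subinterval the trapezoid contributes (Δs_i/2)·[f(s_{i-1}) + f(s_i)].
Sum = -146.0625.

-146.0625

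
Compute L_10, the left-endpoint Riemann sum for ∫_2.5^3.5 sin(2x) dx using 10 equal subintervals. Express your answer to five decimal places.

Δx = (3.5 − 2.5)/10 = 0.1.
Left endpoints: 2.5, 2.6, 2.7, 2.8, 2.9, 3, 3.1, 3.2, 3.3, 3.4.
f(2.5) ≈ -0.95892, f(2.6) ≈ -0.88345, f(2.7) ≈ -0.77276, f(2.8) ≈ -0.63127, f(2.9) ≈ -0.46460, f(3) ≈ -0.27942, f(3.1) ≈ -0.08309, f(3.2) ≈ 0.11655, f(3.3) ≈ 0.31154, f(3.4) ≈ 0.49411.
Sum = Δx · [f(2.5) + f(2.6) + f(2.7) + ...].
Sum ≈ -0.31513.

-0.31513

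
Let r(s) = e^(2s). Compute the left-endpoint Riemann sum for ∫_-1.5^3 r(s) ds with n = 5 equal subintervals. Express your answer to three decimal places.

Δs = (3 − (-1.5))/5 = 0.9.
Left endpoints: -1.5, -0.6, 0.3, 1.2, 2.1.
r(-1.5) ≈ 0.050, r(-0.6) ≈ 0.301, r(0.3) ≈ 1.822, r(1.2) ≈ 11.023, r(2.1) ≈ 66.686.
Sum = Δs · [r(-1.5) + r(-0.6) + r(0.3) + r(1.2) + r(2.1)].
Sum ≈ 71.894.

71.894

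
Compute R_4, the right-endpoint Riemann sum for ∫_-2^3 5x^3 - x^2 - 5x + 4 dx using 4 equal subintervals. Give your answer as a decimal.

176.171875

Δx = (3 − (-2))/4 = 1.25.
Right endpoints: -0.75, 0.5, 1.75, 3.
f(-0.75) = 5.078125, f(0.5) = 1.875, f(1.75) = 18.984375, f(3) = 115.
Sum = Δx · [f(-0.75) + f(0.5) + f(1.75) + f(3)].
Sum = 176.171875.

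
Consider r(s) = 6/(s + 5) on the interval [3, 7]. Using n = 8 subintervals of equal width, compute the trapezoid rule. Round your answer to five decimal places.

2.43388

Δs = (7 − 3)/8 = 0.5.
r(3) = 0.75, r(3.5) = 12/17, r(4) = 2/3, r(4.5) = 12/19, r(5) = 0.6, r(5.5) = 4/7, r(6) = 6/11, r(6.5) = 12/23, r(7) = 0.5.
T_8 = (Δs/2)·[r(s_0) + 2r(s_1) + ... + 2r(s_{7}) + r(s_8)].
Sum ≈ 2.43388.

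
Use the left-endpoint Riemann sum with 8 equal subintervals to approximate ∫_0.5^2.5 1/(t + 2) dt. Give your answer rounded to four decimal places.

Δt = (2.5 − 0.5)/8 = 0.25.
Left endpoints: 0.5, 0.75, 1, 1.25, 1.5, 1.75, 2, 2.25.
f(0.5) = 0.4, f(0.75) = 4/11, f(1) = 1/3, f(1.25) = 4/13, f(1.5) = 2/7, f(1.75) = 4/15, f(2) = 0.25, f(2.25) = 4/17.
Sum = Δt · [f(0.5) + f(0.75) + f(1) + ...].
Sum ≈ 0.6106.

0.6106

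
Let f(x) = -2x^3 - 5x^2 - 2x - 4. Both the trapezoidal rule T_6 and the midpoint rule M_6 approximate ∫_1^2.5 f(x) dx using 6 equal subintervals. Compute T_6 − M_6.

-0.36328125

T_6 = -54.8984375.
M_6 = -54.53515625.
T_6 − M_6 = -0.36328125.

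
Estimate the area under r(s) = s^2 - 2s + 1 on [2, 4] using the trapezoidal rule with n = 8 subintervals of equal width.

Δs = (4 − 2)/8 = 0.25.
r(2) = 1, r(2.25) = 1.5625, r(2.5) = 2.25, r(2.75) = 3.0625, r(3) = 4, r(3.25) = 5.0625, r(3.5) = 6.25, r(3.75) = 7.5625, r(4) = 9.
T_8 = (Δs/2)·[r(s_0) + 2r(s_1) + ... + 2r(s_{7}) + r(s_8)].
Sum = 8.6875.

8.6875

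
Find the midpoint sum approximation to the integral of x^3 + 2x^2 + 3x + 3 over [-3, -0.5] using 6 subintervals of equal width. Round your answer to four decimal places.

Δx = (-0.5 − (-3))/6 = 5/12.
Midpoints: -67/24, -2.375, -47/24, -37/24, -1.125, -17/24.
f(-67/24) = -159595/13824, f(-2.375) = -3195/512, f(-47/24) = -37535/13824, f(-37/24) = -7405/13824, f(-1.125) = 375/512, f(-17/24) = 21055/13824.
Sum = Δx · [f(-67/24) + f(-2.375) + f(-47/24) + ...].
Sum ≈ -7.8252.

-7.8252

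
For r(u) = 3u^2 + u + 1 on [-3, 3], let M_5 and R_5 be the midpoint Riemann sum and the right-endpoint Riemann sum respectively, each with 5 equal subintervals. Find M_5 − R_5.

-10.08

M_5 = 57.84.
R_5 = 67.92.
M_5 − R_5 = -10.08.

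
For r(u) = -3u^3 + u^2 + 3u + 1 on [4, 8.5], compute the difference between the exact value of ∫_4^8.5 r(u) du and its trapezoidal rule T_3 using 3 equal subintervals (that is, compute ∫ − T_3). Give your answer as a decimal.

Exact integral: ∫_4^8.5 r(u) du = -3450.796875.
T_3 = -3544.03125.
Error = -3450.796875 − (-3544.03125) = 93.234375.

93.234375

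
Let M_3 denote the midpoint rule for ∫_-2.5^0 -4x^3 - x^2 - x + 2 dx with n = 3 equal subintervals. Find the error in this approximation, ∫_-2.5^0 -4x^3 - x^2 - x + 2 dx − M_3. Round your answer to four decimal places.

Exact integral: ∫_-2.5^0 f(x) dx ≈ 41.979167.
M_3 ≈ 39.953704.
Error ≈ 41.979167 − 39.953704 ≈ 2.0255.

2.0255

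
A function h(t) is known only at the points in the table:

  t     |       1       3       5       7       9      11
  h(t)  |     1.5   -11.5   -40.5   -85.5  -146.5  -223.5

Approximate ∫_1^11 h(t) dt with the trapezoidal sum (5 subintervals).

Δt = 2.
T_5 = (2/2)·[1.5 + 2·(-11.5) + 2·(-40.5) + 2·(-85.5) + 2·(-146.5) + (-223.5)] = -790.

-790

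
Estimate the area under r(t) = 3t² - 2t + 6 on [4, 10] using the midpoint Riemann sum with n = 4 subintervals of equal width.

884.625

Δt = (10 − 4)/4 = 1.5.
Midpoints: 4.75, 6.25, 7.75, 9.25.
r(4.75) = 64.1875, r(6.25) = 110.6875, r(7.75) = 170.6875, r(9.25) = 244.1875.
Sum = Δt · [r(4.75) + r(6.25) + r(7.75) + r(9.25)].
Sum = 884.625.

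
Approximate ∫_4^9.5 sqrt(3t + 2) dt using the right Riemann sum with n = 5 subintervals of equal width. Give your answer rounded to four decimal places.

Δt = (9.5 − 4)/5 = 1.1.
Right endpoints: 5.1, 6.2, 7.3, 8.4, 9.5.
f(5.1) ≈ 4.1593, f(6.2) ≈ 4.5387, f(7.3) ≈ 4.8888, f(8.4) ≈ 5.2154, f(9.5) ≈ 5.5227.
Sum = Δt · [f(5.1) + f(6.2) + f(7.3) + f(8.4) + f(9.5)].
Sum ≈ 26.7573.

26.7573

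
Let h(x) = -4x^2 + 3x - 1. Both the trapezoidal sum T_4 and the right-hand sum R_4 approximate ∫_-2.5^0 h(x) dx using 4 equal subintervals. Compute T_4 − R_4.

-10.15625

T_4 = -33.359375.
R_4 = -23.203125.
T_4 − R_4 = -10.15625.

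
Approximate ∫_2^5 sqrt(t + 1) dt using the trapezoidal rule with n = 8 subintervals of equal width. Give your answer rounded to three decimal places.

6.333

Δt = (5 − 2)/8 = 0.375.
f(2) ≈ 1.732, f(2.375) ≈ 1.837, f(2.75) ≈ 1.936, f(3.125) ≈ 2.031, f(3.5) ≈ 2.121, f(3.875) ≈ 2.208, f(4.25) ≈ 2.291, f(4.625) ≈ 2.372, f(5) ≈ 2.449.
T_8 = (Δt/2)·[f(t_0) + 2f(t_1) + ... + 2f(t_{7}) + f(t_8)].
Sum ≈ 6.333.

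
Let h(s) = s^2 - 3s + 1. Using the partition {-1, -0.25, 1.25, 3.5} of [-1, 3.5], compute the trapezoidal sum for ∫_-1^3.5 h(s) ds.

Subinterval widths: 0.75, 1.5, 2.25.
h(-1) = 5, h(-0.25) = 1.8125, h(1.25) = -1.1875, h(3.5) = 2.75.
On each subinterval the trapezoid contributes (Δs_i/2)·[h(s_{i-1}) + h(s_i)].
Sum = 4.78125.

4.78125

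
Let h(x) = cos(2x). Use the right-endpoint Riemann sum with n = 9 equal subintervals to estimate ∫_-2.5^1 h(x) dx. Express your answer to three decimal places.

-0.160

Δx = (1 − (-2.5))/9 = 7/18.
Right endpoints: -19/9, -31/18, -4/3, -17/18, -5/9, -1/6, 2/9, 11/18, 1.
h(-19/9) ≈ -0.471, h(-31/18) ≈ -0.954, h(-4/3) ≈ -0.889, h(-17/18) ≈ -0.313, h(-5/9) ≈ 0.444, h(-1/6) ≈ 0.945, h(2/9) ≈ 0.903, h(11/18) ≈ 0.342, h(1) ≈ -0.416.
Sum = Δx · [h(-19/9) + h(-31/18) + h(-4/3) + ...].
Sum ≈ -0.160.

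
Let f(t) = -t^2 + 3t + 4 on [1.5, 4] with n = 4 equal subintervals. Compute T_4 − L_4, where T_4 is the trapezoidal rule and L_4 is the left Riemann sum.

T_4 = 10.25390625.
L_4 = 12.20703125.
T_4 − L_4 = -1.953125.

-1.953125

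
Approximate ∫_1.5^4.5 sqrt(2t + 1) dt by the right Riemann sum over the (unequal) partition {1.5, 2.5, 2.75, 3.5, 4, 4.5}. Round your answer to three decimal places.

8.289

Subinterval widths: 1, 0.25, 0.75, 0.5, 0.5.
Right endpoints: 2.5, 2.75, 3.5, 4, 4.5.
f(2.5) ≈ 2.449, f(2.75) ≈ 2.550, f(3.5) ≈ 2.828, f(4) ≈ 3.000, f(4.5) ≈ 3.162.
Sum = Σ Δt_i · f(t_i).
Sum ≈ 8.289.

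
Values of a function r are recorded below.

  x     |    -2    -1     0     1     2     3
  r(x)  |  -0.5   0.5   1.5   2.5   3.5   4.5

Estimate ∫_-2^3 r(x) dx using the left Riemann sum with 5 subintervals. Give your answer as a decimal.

7.5

Δx = 1.
Sum = 1·[(-0.5) + 0.5 + 1.5 + 2.5 + 3.5] = 7.5.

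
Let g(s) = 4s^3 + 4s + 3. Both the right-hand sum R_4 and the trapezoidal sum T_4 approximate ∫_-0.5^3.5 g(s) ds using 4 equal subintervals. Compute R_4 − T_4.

94

R_4 = 292.
T_4 = 198.
R_4 − T_4 = 94.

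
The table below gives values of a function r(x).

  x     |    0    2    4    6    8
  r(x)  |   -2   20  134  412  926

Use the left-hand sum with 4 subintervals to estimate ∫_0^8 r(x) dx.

Δx = 2.
Sum = 2·[(-2) + 20 + 134 + 412] = 1128.

1128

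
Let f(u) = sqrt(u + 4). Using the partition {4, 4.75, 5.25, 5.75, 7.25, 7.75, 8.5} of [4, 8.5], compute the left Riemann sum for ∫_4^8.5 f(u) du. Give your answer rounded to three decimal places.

Subinterval widths: 0.75, 0.5, 0.5, 1.5, 0.5, 0.75.
Left endpoints: 4, 4.75, 5.25, 5.75, 7.25, 7.75.
f(4) ≈ 2.828, f(4.75) ≈ 2.958, f(5.25) ≈ 3.041, f(5.75) ≈ 3.122, f(7.25) ≈ 3.354, f(7.75) ≈ 3.428.
Sum = Σ Δu_i · f(u_i).
Sum ≈ 14.053.

14.053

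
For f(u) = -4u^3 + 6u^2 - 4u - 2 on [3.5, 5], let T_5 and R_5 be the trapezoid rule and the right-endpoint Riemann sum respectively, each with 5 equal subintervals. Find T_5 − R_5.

38.7

T_5 = -340.2.
R_5 = -378.9.
T_5 − R_5 = 38.7.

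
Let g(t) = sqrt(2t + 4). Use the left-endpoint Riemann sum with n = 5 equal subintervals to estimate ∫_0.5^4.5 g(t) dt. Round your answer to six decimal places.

Δt = (4.5 − 0.5)/5 = 0.8.
Left endpoints: 0.5, 1.3, 2.1, 2.9, 3.7.
g(0.5) ≈ 2.236068, g(1.3) ≈ 2.569047, g(2.1) ≈ 2.863564, g(2.9) ≈ 3.130495, g(3.7) ≈ 3.376389.
Sum = Δt · [g(0.5) + g(1.3) + g(2.1) + g(2.9) + g(3.7)].
Sum ≈ 11.340450.

11.340450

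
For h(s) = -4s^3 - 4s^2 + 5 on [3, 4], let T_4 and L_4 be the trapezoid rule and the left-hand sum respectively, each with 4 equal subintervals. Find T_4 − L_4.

-22

T_4 = -219.8125.
L_4 = -197.8125.
T_4 − L_4 = -22.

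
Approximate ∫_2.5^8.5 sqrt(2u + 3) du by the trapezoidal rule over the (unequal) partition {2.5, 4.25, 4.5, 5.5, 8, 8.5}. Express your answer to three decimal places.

22.235

Subinterval widths: 1.75, 0.25, 1, 2.5, 0.5.
f(2.5) ≈ 2.828, f(4.25) ≈ 3.391, f(4.5) ≈ 3.464, f(5.5) ≈ 3.742, f(8) ≈ 4.359, f(8.5) ≈ 4.472.
On each subinterval the trapezoid contributes (Δu_i/2)·[f(u_{i-1}) + f(u_i)].
Sum ≈ 22.235.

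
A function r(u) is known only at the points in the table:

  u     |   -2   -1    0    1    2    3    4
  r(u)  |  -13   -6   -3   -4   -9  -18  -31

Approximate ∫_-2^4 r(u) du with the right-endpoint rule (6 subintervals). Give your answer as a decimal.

Δu = 1.
Sum = 1·[(-6) + (-3) + (-4) + (-9) + (-18) + (-31)] = -71.

-71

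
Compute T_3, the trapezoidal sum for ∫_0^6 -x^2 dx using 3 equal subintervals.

-76

Δx = (6 − 0)/3 = 2.
f(0) = 0, f(2) = -4, f(4) = -16, f(6) = -36.
T_3 = (Δx/2)·[f(x_0) + 2f(x_1) + 2f(x_2) + f(x_3)].
Sum = -76.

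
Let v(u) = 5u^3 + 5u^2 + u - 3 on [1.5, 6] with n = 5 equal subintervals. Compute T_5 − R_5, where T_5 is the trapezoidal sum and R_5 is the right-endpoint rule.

T_5 = 2008.63125.
R_5 = 2565.
T_5 − R_5 = -556.36875.

-556.36875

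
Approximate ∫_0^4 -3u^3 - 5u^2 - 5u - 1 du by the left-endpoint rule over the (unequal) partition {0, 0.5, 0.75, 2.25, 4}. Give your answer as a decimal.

-140.55859375

Subinterval widths: 0.5, 0.25, 1.5, 1.75.
Left endpoints: 0, 0.5, 0.75, 2.25.
f(0) = -1, f(0.5) = -5.125, f(0.75) = -8.828125, f(2.25) = -71.734375.
Sum = Σ Δu_i · f(u_i).
Sum = -140.55859375.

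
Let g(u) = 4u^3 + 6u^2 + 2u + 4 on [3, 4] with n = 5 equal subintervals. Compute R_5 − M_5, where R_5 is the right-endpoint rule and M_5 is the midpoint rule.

R_5 = 279.52.
M_5 = 259.84.
R_5 − M_5 = 19.68.

19.68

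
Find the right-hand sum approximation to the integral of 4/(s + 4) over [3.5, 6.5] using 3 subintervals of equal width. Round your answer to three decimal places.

1.273

Δs = (6.5 − 3.5)/3 = 1.
Right endpoints: 4.5, 5.5, 6.5.
f(4.5) = 8/17, f(5.5) = 8/19, f(6.5) = 8/21.
Sum = Δs · [f(4.5) + f(5.5) + f(6.5)].
Sum ≈ 1.273.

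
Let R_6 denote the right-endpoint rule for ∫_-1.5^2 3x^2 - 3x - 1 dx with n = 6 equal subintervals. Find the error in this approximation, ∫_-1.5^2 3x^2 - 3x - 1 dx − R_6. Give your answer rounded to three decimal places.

Exact integral: ∫_-1.5^2 f(x) dx = 5.25.
R_6 ≈ 4.31424.
Error ≈ 5.25 − 4.31424 ≈ 0.936.

0.936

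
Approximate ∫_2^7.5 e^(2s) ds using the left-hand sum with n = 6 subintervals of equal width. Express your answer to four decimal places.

Δs = (7.5 − 2)/6 = 11/12.
Left endpoints: 2, 35/12, 23/6, 4.75, 17/3, 79/12.
f(2) ≈ 54.5982, f(35/12) ≈ 341.4951, f(23/6) ≈ 2135.9497, f(4.75) ≈ 13359.7268, f(17/3) ≈ 83561.0961, f(79/12) ≈ 522649.6674.
Sum = Δs · [f(2) + f(35/12) + f(23/6) + ...].
Sum ≈ 570260.6556.

570260.6556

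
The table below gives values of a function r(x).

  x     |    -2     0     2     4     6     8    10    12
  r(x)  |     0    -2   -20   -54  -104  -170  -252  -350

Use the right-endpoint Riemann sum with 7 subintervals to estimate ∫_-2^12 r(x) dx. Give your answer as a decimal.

Δx = 2.
Sum = 2·[(-2) + (-20) + (-54) + (-104) + (-170) + (-252) + (-350)] = -1904.

-1904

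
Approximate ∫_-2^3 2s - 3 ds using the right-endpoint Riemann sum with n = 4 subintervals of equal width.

-3.75

Δs = (3 − (-2))/4 = 1.25.
Right endpoints: -0.75, 0.5, 1.75, 3.
f(-0.75) = -4.5, f(0.5) = -2, f(1.75) = 0.5, f(3) = 3.
Sum = Δs · [f(-0.75) + f(0.5) + f(1.75) + f(3)].
Sum = -3.75.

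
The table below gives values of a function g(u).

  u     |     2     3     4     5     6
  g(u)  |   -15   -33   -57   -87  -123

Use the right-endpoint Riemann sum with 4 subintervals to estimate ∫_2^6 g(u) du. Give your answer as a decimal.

-300

Δu = 1.
Sum = 1·[(-33) + (-57) + (-87) + (-123)] = -300.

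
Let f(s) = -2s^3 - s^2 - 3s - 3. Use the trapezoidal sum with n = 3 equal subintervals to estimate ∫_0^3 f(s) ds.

-77

Δs = (3 − 0)/3 = 1.
f(0) = -3, f(1) = -9, f(2) = -29, f(3) = -75.
T_3 = (Δs/2)·[f(s_0) + 2f(s_1) + 2f(s_2) + f(s_3)].
Sum = -77.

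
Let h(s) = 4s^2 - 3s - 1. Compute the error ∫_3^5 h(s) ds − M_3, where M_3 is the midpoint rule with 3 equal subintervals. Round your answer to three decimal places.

0.296

Exact integral: ∫_3^5 h(s) ds ≈ 104.66667.
M_3 ≈ 104.37037.
Error ≈ 104.66667 − 104.37037 ≈ 0.296.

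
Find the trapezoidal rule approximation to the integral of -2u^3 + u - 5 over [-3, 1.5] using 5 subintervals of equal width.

Δu = (1.5 − (-3))/5 = 0.9.
f(-3) = 46, f(-2.1) = 11.422, f(-1.2) = -2.744, f(-0.3) = -5.246, f(0.6) = -4.832, f(1.5) = -10.25.
T_5 = (Δu/2)·[f(u_0) + 2f(u_1) + ... + 2f(u_{4}) + f(u_5)].
Sum = 14.8275.

14.8275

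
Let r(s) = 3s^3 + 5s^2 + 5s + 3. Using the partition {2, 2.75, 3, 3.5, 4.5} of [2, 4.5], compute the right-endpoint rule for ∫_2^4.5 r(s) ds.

Subinterval widths: 0.75, 0.25, 0.5, 1.
Right endpoints: 2.75, 3, 3.5, 4.5.
r(2.75) = 116.953125, r(3) = 144, r(3.5) = 210.375, r(4.5) = 400.125.
Sum = Σ Δs_i · r(s_i).
Sum = 629.02734375.

629.02734375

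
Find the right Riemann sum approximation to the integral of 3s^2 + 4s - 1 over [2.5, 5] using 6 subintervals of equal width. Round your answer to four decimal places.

158.3941

Δs = (5 − 2.5)/6 = 5/12.
Right endpoints: 35/12, 10/3, 3.75, 25/6, 55/12, 5.
f(35/12) = 36.1875, f(10/3) = 137/3, f(3.75) = 56.1875, f(25/6) = 67.75, f(55/12) = 3857/48, f(5) = 94.
Sum = Δs · [f(35/12) + f(10/3) + f(3.75) + ...].
Sum ≈ 158.3941.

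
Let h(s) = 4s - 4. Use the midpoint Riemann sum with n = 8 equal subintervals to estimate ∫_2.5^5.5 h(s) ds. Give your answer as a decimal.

36

Δs = (5.5 − 2.5)/8 = 0.375.
Midpoints: 2.6875, 3.0625, 3.4375, 3.8125, 4.1875, 4.5625, 4.9375, 5.3125.
h(2.6875) = 6.75, h(3.0625) = 8.25, h(3.4375) = 9.75, h(3.8125) = 11.25, h(4.1875) = 12.75, h(4.5625) = 14.25, h(4.9375) = 15.75, h(5.3125) = 17.25.
Sum = Δs · [h(2.6875) + h(3.0625) + h(3.4375) + ...].
Sum = 36.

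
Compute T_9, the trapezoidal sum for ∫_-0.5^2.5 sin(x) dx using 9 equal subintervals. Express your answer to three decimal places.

1.663

Δx = (2.5 − (-0.5))/9 = 1/3.
f(-0.5) ≈ -0.479, f(-1/6) ≈ -0.166, f(1/6) ≈ 0.166, f(0.5) ≈ 0.479, f(5/6) ≈ 0.740, f(7/6) ≈ 0.919, f(1.5) ≈ 0.997, f(11/6) ≈ 0.966, f(13/6) ≈ 0.828, f(2.5) ≈ 0.598.
T_9 = (Δx/2)·[f(x_0) + 2f(x_1) + ... + 2f(x_{8}) + f(x_9)].
Sum ≈ 1.663.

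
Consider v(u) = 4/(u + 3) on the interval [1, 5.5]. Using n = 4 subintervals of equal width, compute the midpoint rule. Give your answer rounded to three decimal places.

3.005

Δu = (5.5 − 1)/4 = 1.125.
Midpoints: 1.5625, 2.6875, 3.8125, 4.9375.
v(1.5625) = 64/73, v(2.6875) = 64/91, v(3.8125) = 64/109, v(4.9375) = 64/127.
Sum = Δu · [v(1.5625) + v(2.6875) + v(3.8125) + v(4.9375)].
Sum ≈ 3.005.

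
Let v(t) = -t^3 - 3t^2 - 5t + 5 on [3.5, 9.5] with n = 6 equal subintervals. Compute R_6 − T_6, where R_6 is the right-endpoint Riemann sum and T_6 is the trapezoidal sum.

R_6 = -3540.
T_6 = -3000.75.
R_6 − T_6 = -539.25.

-539.25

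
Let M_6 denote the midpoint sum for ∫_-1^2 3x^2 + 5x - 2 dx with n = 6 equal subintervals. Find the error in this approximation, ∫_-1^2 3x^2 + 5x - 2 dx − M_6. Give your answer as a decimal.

0.1875

Exact integral: ∫_-1^2 f(x) dx = 10.5.
M_6 = 10.3125.
Error = 10.5 − 10.3125 = 0.1875.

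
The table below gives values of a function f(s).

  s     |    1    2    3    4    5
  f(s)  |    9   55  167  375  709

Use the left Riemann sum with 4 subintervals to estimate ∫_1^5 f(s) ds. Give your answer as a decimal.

Δs = 1.
Sum = 1·[9 + 55 + 167 + 375] = 606.

606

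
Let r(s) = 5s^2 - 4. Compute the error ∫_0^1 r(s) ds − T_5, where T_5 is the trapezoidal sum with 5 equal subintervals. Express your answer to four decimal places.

-0.0333

Exact integral: ∫_0^1 r(s) ds ≈ -2.333333.
T_5 = -2.3.
Error ≈ -2.333333 − (-2.3) ≈ -0.0333.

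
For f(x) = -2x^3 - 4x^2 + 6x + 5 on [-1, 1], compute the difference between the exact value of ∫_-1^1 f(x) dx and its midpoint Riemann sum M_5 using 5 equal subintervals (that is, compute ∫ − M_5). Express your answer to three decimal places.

-0.107

Exact integral: ∫_-1^1 f(x) dx ≈ 7.33333.
M_5 = 7.44.
Error ≈ 7.33333 − 7.44 ≈ -0.107.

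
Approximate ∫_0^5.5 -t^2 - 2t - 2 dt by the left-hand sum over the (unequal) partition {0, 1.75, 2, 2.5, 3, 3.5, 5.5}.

Subinterval widths: 1.75, 0.25, 0.5, 0.5, 0.5, 2.
Left endpoints: 0, 1.75, 2, 2.5, 3, 3.5.
f(0) = -2, f(1.75) = -8.5625, f(2) = -10, f(2.5) = -13.25, f(3) = -17, f(3.5) = -21.25.
Sum = Σ Δt_i · f(t_i).
Sum = -68.265625.

-68.265625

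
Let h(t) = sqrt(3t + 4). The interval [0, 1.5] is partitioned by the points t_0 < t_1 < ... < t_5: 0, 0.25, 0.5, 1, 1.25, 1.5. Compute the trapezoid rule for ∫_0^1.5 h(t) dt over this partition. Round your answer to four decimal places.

Subinterval widths: 0.25, 0.25, 0.5, 0.25, 0.25.
h(0) ≈ 2.0000, h(0.25) ≈ 2.1794, h(0.5) ≈ 2.3452, h(1) ≈ 2.6458, h(1.25) ≈ 2.7839, h(1.5) ≈ 2.9155.
On each subinterval the trapezoid contributes (Δt_i/2)·[h(t_{i-1}) + h(t_i)].
Sum ≈ 3.7269.

3.7269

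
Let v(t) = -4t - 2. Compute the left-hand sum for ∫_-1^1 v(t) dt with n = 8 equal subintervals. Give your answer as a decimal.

Δt = (1 − (-1))/8 = 0.25.
Left endpoints: -1, -0.75, -0.5, -0.25, 0, 0.25, 0.5, 0.75.
v(-1) = 2, v(-0.75) = 1, v(-0.5) = 0, v(-0.25) = -1, v(0) = -2, v(0.25) = -3, v(0.5) = -4, v(0.75) = -5.
Sum = Δt · [v(-1) + v(-0.75) + v(-0.5) + ...].
Sum = -3.

-3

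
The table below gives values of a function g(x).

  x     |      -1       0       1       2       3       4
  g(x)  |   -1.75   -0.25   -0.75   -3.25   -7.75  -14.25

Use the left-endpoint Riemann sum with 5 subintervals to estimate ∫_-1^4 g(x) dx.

Δx = 1.
Sum = 1·[(-1.75) + (-0.25) + (-0.75) + (-3.25) + (-7.75)] = -13.75.

-13.75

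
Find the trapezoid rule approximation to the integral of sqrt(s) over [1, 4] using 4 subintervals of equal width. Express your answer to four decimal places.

Δs = (4 − 1)/4 = 0.75.
f(1) ≈ 1.0000, f(1.75) ≈ 1.3229, f(2.5) ≈ 1.5811, f(3.25) ≈ 1.8028, f(4) ≈ 2.0000.
T_4 = (Δs/2)·[f(s_0) + 2f(s_1) + 2f(s_2) + 2f(s_3) + f(s_4)].
Sum ≈ 4.6551.

4.6551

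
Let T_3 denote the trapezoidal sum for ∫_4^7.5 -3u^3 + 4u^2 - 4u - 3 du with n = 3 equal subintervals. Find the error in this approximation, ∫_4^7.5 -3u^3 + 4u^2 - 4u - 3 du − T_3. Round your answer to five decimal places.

37.91262

Exact integral: ∫_4^7.5 f(u) du ≈ -1794.8802083.
T_3 ≈ -1832.7928241.
Error ≈ -1794.8802083 − (-1832.7928241) ≈ 37.91262.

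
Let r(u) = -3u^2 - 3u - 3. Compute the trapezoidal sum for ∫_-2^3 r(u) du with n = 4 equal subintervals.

Δu = (3 − (-2))/4 = 1.25.
r(-2) = -9, r(-0.75) = -2.4375, r(0.5) = -5.25, r(1.75) = -17.4375, r(3) = -39.
T_4 = (Δu/2)·[r(u_0) + 2r(u_1) + 2r(u_2) + 2r(u_3) + r(u_4)].
Sum = -61.40625.

-61.40625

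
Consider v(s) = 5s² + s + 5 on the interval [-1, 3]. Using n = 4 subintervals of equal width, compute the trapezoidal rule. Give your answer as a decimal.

74

Δs = (3 − (-1))/4 = 1.
v(-1) = 9, v(0) = 5, v(1) = 11, v(2) = 27, v(3) = 53.
T_4 = (Δs/2)·[v(s_0) + 2v(s_1) + 2v(s_2) + 2v(s_3) + v(s_4)].
Sum = 74.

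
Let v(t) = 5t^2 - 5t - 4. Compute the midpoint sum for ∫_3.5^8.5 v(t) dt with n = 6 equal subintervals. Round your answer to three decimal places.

780.637

Δt = (8.5 − 3.5)/6 = 5/6.
Midpoints: 47/12, 4.75, 67/12, 77/12, 7.25, 97/12.
v(47/12) = 7649/144, v(4.75) = 85.0625, v(67/12) = 17849/144, v(77/12) = 24449/144, v(7.25) = 222.5625, v(97/12) = 40649/144.
Sum = Δt · [v(47/12) + v(4.75) + v(67/12) + ...].
Sum ≈ 780.637.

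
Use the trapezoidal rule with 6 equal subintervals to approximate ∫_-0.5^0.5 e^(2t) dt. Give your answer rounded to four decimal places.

1.1861

Δt = (0.5 − (-0.5))/6 = 1/6.
f(-0.5) ≈ 0.3679, f(-1/3) ≈ 0.5134, f(-1/6) ≈ 0.7165, f(0) ≈ 1.0000, f(1/6) ≈ 1.3956, f(1/3) ≈ 1.9477, f(0.5) ≈ 2.7183.
T_6 = (Δt/2)·[f(t_0) + 2f(t_1) + ... + 2f(t_{5}) + f(t_6)].
Sum ≈ 1.1861.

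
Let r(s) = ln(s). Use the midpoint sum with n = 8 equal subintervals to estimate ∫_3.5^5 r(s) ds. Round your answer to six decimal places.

Δs = (5 − 3.5)/8 = 0.1875.
Midpoints: 3.59375, 3.78125, 3.96875, 4.15625, 4.34375, 4.53125, 4.71875, 4.90625.
r(3.59375) ≈ 1.279196, r(3.78125) ≈ 1.330055, r(3.96875) ≈ 1.378451, r(4.15625) ≈ 1.424613, r(4.34375) ≈ 1.468738, r(4.53125) ≈ 1.510998, r(4.71875) ≈ 1.551544, r(4.90625) ≈ 1.590510.
Sum = Δs · [r(3.59375) + r(3.78125) + r(3.96875) + ...].
Sum ≈ 2.162645.

2.162645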